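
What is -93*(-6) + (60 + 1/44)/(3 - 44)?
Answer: 1003991/1804 ≈ 556.54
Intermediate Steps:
-93*(-6) + (60 + 1/44)/(3 - 44) = 558 + (60 + 1/44)/(-41) = 558 + (2641/44)*(-1/41) = 558 - 2641/1804 = 1003991/1804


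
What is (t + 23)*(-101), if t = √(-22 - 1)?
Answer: -2323 - 101*I*√23 ≈ -2323.0 - 484.38*I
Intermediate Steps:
t = I*√23 (t = √(-23) = I*√23 ≈ 4.7958*I)
(t + 23)*(-101) = (I*√23 + 23)*(-101) = (23 + I*√23)*(-101) = -2323 - 101*I*√23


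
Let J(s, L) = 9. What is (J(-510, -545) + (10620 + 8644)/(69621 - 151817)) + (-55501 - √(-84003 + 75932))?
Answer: -1140309924/20549 - I*√8071 ≈ -55492.0 - 89.839*I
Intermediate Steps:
(J(-510, -545) + (10620 + 8644)/(69621 - 151817)) + (-55501 - √(-84003 + 75932)) = (9 + (10620 + 8644)/(69621 - 151817)) + (-55501 - √(-84003 + 75932)) = (9 + 19264/(-82196)) + (-55501 - √(-8071)) = (9 + 19264*(-1/82196)) + (-55501 - I*√8071) = (9 - 4816/20549) + (-55501 - I*√8071) = 180125/20549 + (-55501 - I*√8071) = -1140309924/20549 - I*√8071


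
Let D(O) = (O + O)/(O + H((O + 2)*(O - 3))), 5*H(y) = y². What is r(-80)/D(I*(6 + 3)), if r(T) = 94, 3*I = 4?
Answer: 62416/5 ≈ 12483.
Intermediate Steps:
I = 4/3 (I = (⅓)*4 = 4/3 ≈ 1.3333)
H(y) = y²/5
D(O) = 2*O/(O + (-3 + O)²*(2 + O)²/5) (D(O) = (O + O)/(O + ((O + 2)*(O - 3))²/5) = (2*O)/(O + ((2 + O)*(-3 + O))²/5) = (2*O)/(O + ((-3 + O)*(2 + O))²/5) = (2*O)/(O + ((-3 + O)²*(2 + O)²)/5) = (2*O)/(O + (-3 + O)²*(2 + O)²/5) = 2*O/(O + (-3 + O)²*(2 + O)²/5))
r(-80)/D(I*(6 + 3)) = 94/((10*(4*(6 + 3)/3)/((6 + 4*(6 + 3)/3 - (4*(6 + 3)/3)²)² + 5*(4*(6 + 3)/3)))) = 94/((10*((4/3)*9)/((6 + (4/3)*9 - ((4/3)*9)²)² + 5*((4/3)*9)))) = 94/((10*12/((6 + 12 - 1*12²)² + 5*12))) = 94/((10*12/((6 + 12 - 1*144)² + 60))) = 94/((10*12/((6 + 12 - 144)² + 60))) = 94/((10*12/((-126)² + 60))) = 94/((10*12/(15876 + 60))) = 94/((10*12/15936)) = 94/((10*12*(1/15936))) = 94/(5/664) = 94*(664/5) = 62416/5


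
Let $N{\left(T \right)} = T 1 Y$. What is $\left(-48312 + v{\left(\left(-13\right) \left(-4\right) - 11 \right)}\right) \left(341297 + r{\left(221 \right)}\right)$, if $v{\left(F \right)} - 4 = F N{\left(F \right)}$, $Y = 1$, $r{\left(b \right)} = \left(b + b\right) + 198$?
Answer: $-15943496499$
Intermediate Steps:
$r{\left(b \right)} = 198 + 2 b$ ($r{\left(b \right)} = 2 b + 198 = 198 + 2 b$)
$N{\left(T \right)} = T$ ($N{\left(T \right)} = T 1 \cdot 1 = T 1 = T$)
$v{\left(F \right)} = 4 + F^{2}$ ($v{\left(F \right)} = 4 + F F = 4 + F^{2}$)
$\left(-48312 + v{\left(\left(-13\right) \left(-4\right) - 11 \right)}\right) \left(341297 + r{\left(221 \right)}\right) = \left(-48312 + \left(4 + \left(\left(-13\right) \left(-4\right) - 11\right)^{2}\right)\right) \left(341297 + \left(198 + 2 \cdot 221\right)\right) = \left(-48312 + \left(4 + \left(52 - 11\right)^{2}\right)\right) \left(341297 + \left(198 + 442\right)\right) = \left(-48312 + \left(4 + 41^{2}\right)\right) \left(341297 + 640\right) = \left(-48312 + \left(4 + 1681\right)\right) 341937 = \left(-48312 + 1685\right) 341937 = \left(-46627\right) 341937 = -15943496499$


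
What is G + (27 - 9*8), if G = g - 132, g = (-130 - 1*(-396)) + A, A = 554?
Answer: 643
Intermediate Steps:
g = 820 (g = (-130 - 1*(-396)) + 554 = (-130 + 396) + 554 = 266 + 554 = 820)
G = 688 (G = 820 - 132 = 688)
G + (27 - 9*8) = 688 + (27 - 9*8) = 688 + (27 - 72) = 688 - 45 = 643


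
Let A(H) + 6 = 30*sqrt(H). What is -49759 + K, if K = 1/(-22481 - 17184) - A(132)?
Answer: -1973452746/39665 - 60*sqrt(33) ≈ -50098.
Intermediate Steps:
A(H) = -6 + 30*sqrt(H)
K = 237989/39665 - 60*sqrt(33) (K = 1/(-22481 - 17184) - (-6 + 30*sqrt(132)) = 1/(-39665) - (-6 + 30*(2*sqrt(33))) = -1/39665 - (-6 + 60*sqrt(33)) = -1/39665 + (6 - 60*sqrt(33)) = 237989/39665 - 60*sqrt(33) ≈ -338.67)
-49759 + K = -49759 + (237989/39665 - 60*sqrt(33)) = -1973452746/39665 - 60*sqrt(33)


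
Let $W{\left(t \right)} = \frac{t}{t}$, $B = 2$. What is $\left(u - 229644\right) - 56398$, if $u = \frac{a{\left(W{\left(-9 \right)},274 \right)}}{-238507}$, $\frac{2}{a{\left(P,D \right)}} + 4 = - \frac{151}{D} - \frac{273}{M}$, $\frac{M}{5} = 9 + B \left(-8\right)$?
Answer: $- \frac{303660658880334}{1061594657} \approx -2.8604 \cdot 10^{5}$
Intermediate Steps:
$M = -35$ ($M = 5 \left(9 + 2 \left(-8\right)\right) = 5 \left(9 - 16\right) = 5 \left(-7\right) = -35$)
$W{\left(t \right)} = 1$
$a{\left(P,D \right)} = \frac{2}{\frac{19}{5} - \frac{151}{D}}$ ($a{\left(P,D \right)} = \frac{2}{-4 - \left(- \frac{39}{5} + \frac{151}{D}\right)} = \frac{2}{-4 + \left(- \frac{151}{D} + \frac{39}{5}\right)} = \frac{2}{-4 + \left(\frac{39}{5} - \frac{151}{D}\right)} = \frac{2}{\frac{19}{5} - \frac{151}{D}}$)
$u = - \frac{2740}{1061594657}$ ($u = \frac{10 \cdot 274 \frac{1}{-755 + 19 \cdot 274}}{-238507} = 10 \cdot 274 \frac{1}{-755 + 5206} \left(- \frac{1}{238507}\right) = 10 \cdot 274 \cdot \frac{1}{4451} \left(- \frac{1}{238507}\right) = \frac{2740}{4451} \left(- \frac{1}{238507}\right) = - \frac{2740}{1061594657} \approx -2.581 \cdot 10^{-6}$)
$\left(u - 229644\right) - 56398 = \left(- \frac{2740}{1061594657} - 229644\right) - 56398 = - \frac{243788843414848}{1061594657} - 56398 = - \frac{303660658880334}{1061594657}$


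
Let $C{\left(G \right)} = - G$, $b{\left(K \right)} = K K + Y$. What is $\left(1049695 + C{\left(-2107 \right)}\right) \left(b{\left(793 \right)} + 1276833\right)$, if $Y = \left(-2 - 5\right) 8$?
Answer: $2004341238052$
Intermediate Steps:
$Y = -56$ ($Y = \left(-7\right) 8 = -56$)
$b{\left(K \right)} = -56 + K^{2}$ ($b{\left(K \right)} = K K - 56 = K^{2} - 56 = -56 + K^{2}$)
$\left(1049695 + C{\left(-2107 \right)}\right) \left(b{\left(793 \right)} + 1276833\right) = \left(1049695 - -2107\right) \left(\left(-56 + 793^{2}\right) + 1276833\right) = \left(1049695 + 2107\right) \left(\left(-56 + 628849\right) + 1276833\right) = 1051802 \left(628793 + 1276833\right) = 1051802 \cdot 1905626 = 2004341238052$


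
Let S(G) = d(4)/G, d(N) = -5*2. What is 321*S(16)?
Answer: -1605/8 ≈ -200.63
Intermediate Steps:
d(N) = -10
S(G) = -10/G
321*S(16) = 321*(-10/16) = 321*(-10*1/16) = 321*(-5/8) = -1605/8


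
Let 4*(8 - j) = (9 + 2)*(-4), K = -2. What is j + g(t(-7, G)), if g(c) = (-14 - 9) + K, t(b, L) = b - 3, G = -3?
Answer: -6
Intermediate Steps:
t(b, L) = -3 + b
g(c) = -25 (g(c) = (-14 - 9) - 2 = -23 - 2 = -25)
j = 19 (j = 8 - (9 + 2)*(-4)/4 = 8 - 11*(-4)/4 = 8 - 1/4*(-44) = 8 + 11 = 19)
j + g(t(-7, G)) = 19 - 25 = -6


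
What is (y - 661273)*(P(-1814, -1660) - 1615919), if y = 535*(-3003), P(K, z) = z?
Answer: 3668471827362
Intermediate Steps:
y = -1606605
(y - 661273)*(P(-1814, -1660) - 1615919) = (-1606605 - 661273)*(-1660 - 1615919) = -2267878*(-1617579) = 3668471827362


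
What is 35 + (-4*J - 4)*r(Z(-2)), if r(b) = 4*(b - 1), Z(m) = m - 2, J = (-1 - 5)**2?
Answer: 2995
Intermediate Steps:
J = 36 (J = (-6)**2 = 36)
Z(m) = -2 + m
r(b) = -4 + 4*b (r(b) = 4*(-1 + b) = -4 + 4*b)
35 + (-4*J - 4)*r(Z(-2)) = 35 + (-4*36 - 4)*(-4 + 4*(-2 - 2)) = 35 + (-144 - 4)*(-4 + 4*(-4)) = 35 - 148*(-4 - 16) = 35 - 148*(-20) = 35 + 2960 = 2995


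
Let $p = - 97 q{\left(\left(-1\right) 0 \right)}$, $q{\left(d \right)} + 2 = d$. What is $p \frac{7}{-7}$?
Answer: $-194$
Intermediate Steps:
$q{\left(d \right)} = -2 + d$
$p = 194$ ($p = - 97 \left(-2 - 0\right) = - 97 \left(-2 + 0\right) = \left(-97\right) \left(-2\right) = 194$)
$p \frac{7}{-7} = 194 \frac{7}{-7} = 194 \cdot 7 \left(- \frac{1}{7}\right) = 194 \left(-1\right) = -194$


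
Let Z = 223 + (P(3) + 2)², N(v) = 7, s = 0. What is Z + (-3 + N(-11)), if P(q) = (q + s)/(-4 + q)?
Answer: 228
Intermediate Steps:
P(q) = q/(-4 + q) (P(q) = (q + 0)/(-4 + q) = q/(-4 + q))
Z = 224 (Z = 223 + (3/(-4 + 3) + 2)² = 223 + (3/(-1) + 2)² = 223 + (3*(-1) + 2)² = 223 + (-3 + 2)² = 223 + (-1)² = 223 + 1 = 224)
Z + (-3 + N(-11)) = 224 + (-3 + 7) = 224 + 4 = 228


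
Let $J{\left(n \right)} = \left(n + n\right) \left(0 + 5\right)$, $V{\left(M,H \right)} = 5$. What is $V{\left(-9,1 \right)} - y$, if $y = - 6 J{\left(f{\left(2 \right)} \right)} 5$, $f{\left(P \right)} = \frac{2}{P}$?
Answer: $305$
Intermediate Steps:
$J{\left(n \right)} = 10 n$ ($J{\left(n \right)} = 2 n 5 = 10 n$)
$y = -300$ ($y = - 6 \cdot 10 \cdot \frac{2}{2} \cdot 5 = - 6 \cdot 10 \cdot 2 \cdot \frac{1}{2} \cdot 5 = - 6 \cdot 10 \cdot 1 \cdot 5 = \left(-6\right) 10 \cdot 5 = \left(-60\right) 5 = -300$)
$V{\left(-9,1 \right)} - y = 5 - -300 = 5 + 300 = 305$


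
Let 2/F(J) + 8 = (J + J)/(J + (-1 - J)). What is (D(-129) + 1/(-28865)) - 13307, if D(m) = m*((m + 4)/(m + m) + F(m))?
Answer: -19297020359/1443250 ≈ -13371.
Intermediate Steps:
F(J) = 2/(-8 - 2*J) (F(J) = 2/(-8 + (J + J)/(J + (-1 - J))) = 2/(-8 + (2*J)/(-1)) = 2/(-8 + (2*J)*(-1)) = 2/(-8 - 2*J))
D(m) = m*(-1/(4 + m) + (4 + m)/(2*m)) (D(m) = m*((m + 4)/(m + m) - 1/(4 + m)) = m*((4 + m)/((2*m)) - 1/(4 + m)) = m*((4 + m)*(1/(2*m)) - 1/(4 + m)) = m*((4 + m)/(2*m) - 1/(4 + m)) = m*(-1/(4 + m) + (4 + m)/(2*m)))
(D(-129) + 1/(-28865)) - 13307 = ((2 + (½)*(-129) - 1*(-129)/(4 - 129)) + 1/(-28865)) - 13307 = ((2 - 129/2 - 1*(-129)/(-125)) - 1/28865) - 13307 = ((2 - 129/2 - 1*(-129)*(-1/125)) - 1/28865) - 13307 = ((2 - 129/2 - 129/125) - 1/28865) - 13307 = (-15883/250 - 1/28865) - 13307 = -91692609/1443250 - 13307 = -19297020359/1443250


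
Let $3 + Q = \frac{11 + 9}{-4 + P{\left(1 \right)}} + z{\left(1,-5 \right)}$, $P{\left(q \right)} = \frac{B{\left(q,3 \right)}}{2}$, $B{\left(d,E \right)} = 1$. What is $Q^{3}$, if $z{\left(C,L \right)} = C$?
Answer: $- \frac{157464}{343} \approx -459.08$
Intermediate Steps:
$P{\left(q \right)} = \frac{1}{2}$ ($P{\left(q \right)} = 1 \cdot \frac{1}{2} = \frac{1}{2}$)
$Q = - \frac{54}{7}$ ($Q = -3 + \left(\frac{11 + 9}{-4 + \frac{1}{2}} + 1\right) = -3 + \left(\frac{20}{- \frac{7}{2}} + 1\right) = -3 + \left(20 \left(- \frac{2}{7}\right) + 1\right) = -3 + \left(- \frac{40}{7} + 1\right) = -3 - \frac{33}{7} = - \frac{54}{7} \approx -7.7143$)
$Q^{3} = \left(- \frac{54}{7}\right)^{3} = - \frac{157464}{343}$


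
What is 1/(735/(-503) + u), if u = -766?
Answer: -503/386033 ≈ -0.0013030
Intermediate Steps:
1/(735/(-503) + u) = 1/(735/(-503) - 766) = 1/(735*(-1/503) - 766) = 1/(-735/503 - 766) = 1/(-386033/503) = -503/386033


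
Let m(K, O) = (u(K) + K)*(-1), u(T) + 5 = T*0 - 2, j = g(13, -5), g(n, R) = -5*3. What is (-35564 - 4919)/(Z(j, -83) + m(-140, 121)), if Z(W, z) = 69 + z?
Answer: -40483/133 ≈ -304.38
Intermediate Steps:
g(n, R) = -15
j = -15
u(T) = -7 (u(T) = -5 + (T*0 - 2) = -5 + (0 - 2) = -5 - 2 = -7)
m(K, O) = 7 - K (m(K, O) = (-7 + K)*(-1) = 7 - K)
(-35564 - 4919)/(Z(j, -83) + m(-140, 121)) = (-35564 - 4919)/((69 - 83) + (7 - 1*(-140))) = -40483/(-14 + (7 + 140)) = -40483/(-14 + 147) = -40483/133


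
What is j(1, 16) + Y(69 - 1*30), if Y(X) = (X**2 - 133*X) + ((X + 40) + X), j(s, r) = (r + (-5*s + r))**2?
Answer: -2819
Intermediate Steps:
j(s, r) = (-5*s + 2*r)**2 (j(s, r) = (r + (r - 5*s))**2 = (-5*s + 2*r)**2)
Y(X) = 40 + X**2 - 131*X (Y(X) = (X**2 - 133*X) + ((40 + X) + X) = (X**2 - 133*X) + (40 + 2*X) = 40 + X**2 - 131*X)
j(1, 16) + Y(69 - 1*30) = (-5*1 + 2*16)**2 + (40 + (69 - 1*30)**2 - 131*(69 - 1*30)) = (-5 + 32)**2 + (40 + (69 - 30)**2 - 131*(69 - 30)) = 27**2 + (40 + 39**2 - 131*39) = 729 + (40 + 1521 - 5109) = 729 - 3548 = -2819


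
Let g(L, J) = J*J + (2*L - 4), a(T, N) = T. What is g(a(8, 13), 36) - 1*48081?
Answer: -46773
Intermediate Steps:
g(L, J) = -4 + J² + 2*L (g(L, J) = J² + (-4 + 2*L) = -4 + J² + 2*L)
g(a(8, 13), 36) - 1*48081 = (-4 + 36² + 2*8) - 1*48081 = (-4 + 1296 + 16) - 48081 = 1308 - 48081 = -46773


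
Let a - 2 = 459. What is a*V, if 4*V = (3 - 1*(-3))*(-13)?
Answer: -17979/2 ≈ -8989.5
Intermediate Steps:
a = 461 (a = 2 + 459 = 461)
V = -39/2 (V = ((3 - 1*(-3))*(-13))/4 = ((3 + 3)*(-13))/4 = (6*(-13))/4 = (1/4)*(-78) = -39/2 ≈ -19.500)
a*V = 461*(-39/2) = -17979/2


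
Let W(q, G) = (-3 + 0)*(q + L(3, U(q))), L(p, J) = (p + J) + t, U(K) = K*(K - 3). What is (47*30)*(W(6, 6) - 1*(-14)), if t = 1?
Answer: -98700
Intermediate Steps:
U(K) = K*(-3 + K)
L(p, J) = 1 + J + p (L(p, J) = (p + J) + 1 = (J + p) + 1 = 1 + J + p)
W(q, G) = -12 - 3*q - 3*q*(-3 + q) (W(q, G) = (-3 + 0)*(q + (1 + q*(-3 + q) + 3)) = -3*(q + (4 + q*(-3 + q))) = -3*(4 + q + q*(-3 + q)) = -12 - 3*q - 3*q*(-3 + q))
(47*30)*(W(6, 6) - 1*(-14)) = (47*30)*((-12 - 3*6² + 6*6) - 1*(-14)) = 1410*((-12 - 3*36 + 36) + 14) = 1410*((-12 - 108 + 36) + 14) = 1410*(-84 + 14) = 1410*(-70) = -98700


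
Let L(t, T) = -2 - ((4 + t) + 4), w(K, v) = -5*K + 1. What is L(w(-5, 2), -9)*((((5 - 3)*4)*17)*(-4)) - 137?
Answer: 19447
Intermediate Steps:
w(K, v) = 1 - 5*K
L(t, T) = -10 - t (L(t, T) = -2 - (8 + t) = -2 + (-8 - t) = -10 - t)
L(w(-5, 2), -9)*((((5 - 3)*4)*17)*(-4)) - 137 = (-10 - (1 - 5*(-5)))*((((5 - 3)*4)*17)*(-4)) - 137 = (-10 - (1 + 25))*(((2*4)*17)*(-4)) - 137 = (-10 - 1*26)*((8*17)*(-4)) - 137 = (-10 - 26)*(136*(-4)) - 137 = -36*(-544) - 137 = 19584 - 137 = 19447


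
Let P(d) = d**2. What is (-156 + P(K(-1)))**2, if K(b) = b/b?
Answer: 24025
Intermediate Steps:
K(b) = 1
(-156 + P(K(-1)))**2 = (-156 + 1**2)**2 = (-156 + 1)**2 = (-155)**2 = 24025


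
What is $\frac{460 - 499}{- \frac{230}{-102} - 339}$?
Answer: $\frac{1989}{17174} \approx 0.11581$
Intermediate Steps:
$\frac{460 - 499}{- \frac{230}{-102} - 339} = - \frac{39}{\left(-230\right) \left(- \frac{1}{102}\right) - 339} = - \frac{39}{\frac{115}{51} - 339} = - \frac{39}{- \frac{17174}{51}} = \left(-39\right) \left(- \frac{51}{17174}\right) = \frac{1989}{17174}$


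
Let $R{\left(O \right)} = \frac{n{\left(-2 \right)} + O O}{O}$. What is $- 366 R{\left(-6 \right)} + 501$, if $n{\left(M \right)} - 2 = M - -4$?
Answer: $2941$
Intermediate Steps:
$n{\left(M \right)} = 6 + M$ ($n{\left(M \right)} = 2 + \left(M - -4\right) = 2 + \left(M + 4\right) = 2 + \left(4 + M\right) = 6 + M$)
$R{\left(O \right)} = \frac{4 + O^{2}}{O}$ ($R{\left(O \right)} = \frac{\left(6 - 2\right) + O O}{O} = \frac{4 + O^{2}}{O}$)
$- 366 R{\left(-6 \right)} + 501 = - 366 \left(-6 + \frac{4}{-6}\right) + 501 = - 366 \left(-6 + 4 \left(- \frac{1}{6}\right)\right) + 501 = - 366 \left(-6 - \frac{2}{3}\right) + 501 = \left(-366\right) \left(- \frac{20}{3}\right) + 501 = 2440 + 501 = 2941$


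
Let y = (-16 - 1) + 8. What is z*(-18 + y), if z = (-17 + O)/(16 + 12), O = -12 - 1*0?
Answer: 783/28 ≈ 27.964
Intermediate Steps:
O = -12 (O = -12 + 0 = -12)
z = -29/28 (z = (-17 - 12)/(16 + 12) = -29/28 ≈ -1.0357)
y = -9 (y = -17 + 8 = -9)
z*(-18 + y) = -29*(-18 - 9)/28 = -29/28*(-27) = 783/28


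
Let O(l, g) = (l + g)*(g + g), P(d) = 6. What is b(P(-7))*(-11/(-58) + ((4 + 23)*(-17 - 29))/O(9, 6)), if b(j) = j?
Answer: -5838/145 ≈ -40.262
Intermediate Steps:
O(l, g) = 2*g*(g + l) (O(l, g) = (g + l)*(2*g) = 2*g*(g + l))
b(P(-7))*(-11/(-58) + ((4 + 23)*(-17 - 29))/O(9, 6)) = 6*(-11/(-58) + ((4 + 23)*(-17 - 29))/((2*6*(6 + 9)))) = 6*(-11*(-1/58) + (27*(-46))/((2*6*15))) = 6*(11/58 - 1242/180) = 6*(11/58 - 1242*1/180) = 6*(11/58 - 69/10) = 6*(-973/145) = -5838/145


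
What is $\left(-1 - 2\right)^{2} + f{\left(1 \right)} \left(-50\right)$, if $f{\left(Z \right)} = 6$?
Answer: $-291$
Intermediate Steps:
$\left(-1 - 2\right)^{2} + f{\left(1 \right)} \left(-50\right) = \left(-1 - 2\right)^{2} + 6 \left(-50\right) = \left(-3\right)^{2} - 300 = 9 - 300 = -291$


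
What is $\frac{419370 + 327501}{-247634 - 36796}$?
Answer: $- \frac{13103}{4990} \approx -2.6259$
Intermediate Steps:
$\frac{419370 + 327501}{-247634 - 36796} = \frac{746871}{-247634 + \left(-226570 + 189774\right)} = \frac{746871}{-247634 - 36796} = \frac{746871}{-284430} = 746871 \left(- \frac{1}{284430}\right) = - \frac{13103}{4990}$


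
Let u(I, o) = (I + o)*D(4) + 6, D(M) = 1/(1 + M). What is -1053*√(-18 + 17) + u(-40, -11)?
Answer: -21/5 - 1053*I ≈ -4.2 - 1053.0*I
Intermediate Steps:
u(I, o) = 6 + I/5 + o/5 (u(I, o) = (I + o)/(1 + 4) + 6 = (I + o)/5 + 6 = (I + o)*(⅕) + 6 = (I/5 + o/5) + 6 = 6 + I/5 + o/5)
-1053*√(-18 + 17) + u(-40, -11) = -1053*√(-18 + 17) + (6 + (⅕)*(-40) + (⅕)*(-11)) = -1053*I + (6 - 8 - 11/5) = -1053*I - 21/5 = -21/5 - 1053*I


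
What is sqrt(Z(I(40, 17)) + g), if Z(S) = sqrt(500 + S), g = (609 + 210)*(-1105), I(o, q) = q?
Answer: sqrt(-904995 + sqrt(517)) ≈ 951.3*I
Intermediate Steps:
g = -904995 (g = 819*(-1105) = -904995)
sqrt(Z(I(40, 17)) + g) = sqrt(sqrt(500 + 17) - 904995) = sqrt(sqrt(517) - 904995) = sqrt(-904995 + sqrt(517))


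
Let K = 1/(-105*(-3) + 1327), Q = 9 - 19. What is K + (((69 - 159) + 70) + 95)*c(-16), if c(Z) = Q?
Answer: -1231499/1642 ≈ -750.00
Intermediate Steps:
Q = -10
c(Z) = -10
K = 1/1642 (K = 1/(315 + 1327) = 1/1642 ≈ 0.00060901)
K + (((69 - 159) + 70) + 95)*c(-16) = 1/1642 + (((69 - 159) + 70) + 95)*(-10) = 1/1642 + ((-90 + 70) + 95)*(-10) = 1/1642 + (-20 + 95)*(-10) = 1/1642 + 75*(-10) = 1/1642 - 750 = -1231499/1642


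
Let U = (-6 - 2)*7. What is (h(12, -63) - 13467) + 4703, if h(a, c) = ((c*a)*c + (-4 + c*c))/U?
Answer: -542377/56 ≈ -9685.3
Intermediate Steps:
U = -56 (U = -8*7 = -56)
h(a, c) = 1/14 - c**2/56 - a*c**2/56 (h(a, c) = ((c*a)*c + (-4 + c*c))/(-56) = ((a*c)*c + (-4 + c**2))*(-1/56) = (a*c**2 + (-4 + c**2))*(-1/56) = (-4 + c**2 + a*c**2)*(-1/56) = 1/14 - c**2/56 - a*c**2/56)
(h(12, -63) - 13467) + 4703 = ((1/14 - 1/56*(-63)**2 - 1/56*12*(-63)**2) - 13467) + 4703 = ((1/14 - 1/56*3969 - 1/56*12*3969) - 13467) + 4703 = ((1/14 - 567/8 - 1701/2) - 13467) + 4703 = (-51593/56 - 13467) + 4703 = -805745/56 + 4703 = -542377/56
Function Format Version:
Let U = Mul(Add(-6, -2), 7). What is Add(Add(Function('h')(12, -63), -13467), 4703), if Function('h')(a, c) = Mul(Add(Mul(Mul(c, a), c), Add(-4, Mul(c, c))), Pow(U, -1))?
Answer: Rational(-542377, 56) ≈ -9685.3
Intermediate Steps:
U = -56 (U = Mul(-8, 7) = -56)
Function('h')(a, c) = Add(Rational(1, 14), Mul(Rational(-1, 56), Pow(c, 2)), Mul(Rational(-1, 56), a, Pow(c, 2))) (Function('h')(a, c) = Mul(Add(Mul(Mul(c, a), c), Add(-4, Mul(c, c))), Pow(-56, -1)) = Mul(Add(Mul(Mul(a, c), c), Add(-4, Pow(c, 2))), Rational(-1, 56)) = Mul(Add(Mul(a, Pow(c, 2)), Add(-4, Pow(c, 2))), Rational(-1, 56)) = Mul(Add(-4, Pow(c, 2), Mul(a, Pow(c, 2))), Rational(-1, 56)) = Add(Rational(1, 14), Mul(Rational(-1, 56), Pow(c, 2)), Mul(Rational(-1, 56), a, Pow(c, 2))))
Add(Add(Function('h')(12, -63), -13467), 4703) = Add(Add(Add(Rational(1, 14), Mul(Rational(-1, 56), Pow(-63, 2)), Mul(Rational(-1, 56), 12, Pow(-63, 2))), -13467), 4703) = Add(Add(Add(Rational(1, 14), Mul(Rational(-1, 56), 3969), Mul(Rational(-1, 56), 12, 3969)), -13467), 4703) = Add(Add(Add(Rational(1, 14), Rational(-567, 8), Rational(-1701, 2)), -13467), 4703) = Add(Add(Rational(-51593, 56), -13467), 4703) = Add(Rational(-805745, 56), 4703) = Rational(-542377, 56)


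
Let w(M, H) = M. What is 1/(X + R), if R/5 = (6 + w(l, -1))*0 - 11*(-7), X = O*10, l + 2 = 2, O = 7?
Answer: 1/455 ≈ 0.0021978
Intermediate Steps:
l = 0 (l = -2 + 2 = 0)
X = 70 (X = 7*10 = 70)
R = 385 (R = 5*((6 + 0)*0 - 11*(-7)) = 5*(6*0 + 77) = 5*(0 + 77) = 5*77 = 385)
1/(X + R) = 1/(70 + 385) = 1/455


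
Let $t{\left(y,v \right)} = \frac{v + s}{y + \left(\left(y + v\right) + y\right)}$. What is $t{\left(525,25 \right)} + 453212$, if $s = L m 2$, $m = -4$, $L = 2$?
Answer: $\frac{725139209}{1600} \approx 4.5321 \cdot 10^{5}$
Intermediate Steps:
$s = -16$ ($s = 2 \left(-4\right) 2 = \left(-8\right) 2 = -16$)
$t{\left(y,v \right)} = \frac{-16 + v}{v + 3 y}$ ($t{\left(y,v \right)} = \frac{v - 16}{y + \left(\left(y + v\right) + y\right)} = \frac{-16 + v}{y + \left(\left(v + y\right) + y\right)} = \frac{-16 + v}{y + \left(v + 2 y\right)} = \frac{-16 + v}{v + 3 y}$)
$t{\left(525,25 \right)} + 453212 = \frac{-16 + 25}{25 + 3 \cdot 525} + 453212 = \frac{1}{25 + 1575} \cdot 9 + 453212 = \frac{1}{1600} \cdot 9 + 453212 = \frac{9}{1600} + 453212 = \frac{725139209}{1600}$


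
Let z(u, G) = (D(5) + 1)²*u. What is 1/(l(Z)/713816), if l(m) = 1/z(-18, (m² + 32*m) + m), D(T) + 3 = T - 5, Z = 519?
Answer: -51394752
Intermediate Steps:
D(T) = -8 + T (D(T) = -3 + (T - 5) = -3 + (-5 + T) = -8 + T)
z(u, G) = 4*u (z(u, G) = ((-8 + 5) + 1)²*u = (-3 + 1)²*u = (-2)²*u = 4*u)
l(m) = -1/72 (l(m) = 1/(4*(-18)) = 1/(-72) = -1/72)
1/(l(Z)/713816) = 1/(-1/72/713816) = 1/(-1/72*1/713816) = 1/(-1/51394752) = -51394752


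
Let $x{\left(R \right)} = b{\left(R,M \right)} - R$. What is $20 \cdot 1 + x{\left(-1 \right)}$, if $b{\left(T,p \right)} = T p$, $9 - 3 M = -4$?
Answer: $\frac{50}{3} \approx 16.667$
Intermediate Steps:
$M = \frac{13}{3}$ ($M = 3 - - \frac{4}{3} = 3 + \frac{4}{3} = \frac{13}{3} \approx 4.3333$)
$x{\left(R \right)} = \frac{10 R}{3}$ ($x{\left(R \right)} = R \frac{13}{3} - R = \frac{13 R}{3} - R = \frac{10 R}{3}$)
$20 \cdot 1 + x{\left(-1 \right)} = 20 \cdot 1 + \frac{10}{3} \left(-1\right) = 20 - \frac{10}{3} = \frac{50}{3}$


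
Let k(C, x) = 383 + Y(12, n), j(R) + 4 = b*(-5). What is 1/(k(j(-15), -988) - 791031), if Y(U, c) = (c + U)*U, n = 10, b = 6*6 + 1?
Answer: -1/790384 ≈ -1.2652e-6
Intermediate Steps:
b = 37 (b = 36 + 1 = 37)
Y(U, c) = U*(U + c) (Y(U, c) = (U + c)*U = U*(U + c))
j(R) = -189 (j(R) = -4 + 37*(-5) = -4 - 185 = -189)
k(C, x) = 647 (k(C, x) = 383 + 12*(12 + 10) = 383 + 12*22 = 383 + 264 = 647)
1/(k(j(-15), -988) - 791031) = 1/(647 - 791031) = 1/(-790384) = -1/790384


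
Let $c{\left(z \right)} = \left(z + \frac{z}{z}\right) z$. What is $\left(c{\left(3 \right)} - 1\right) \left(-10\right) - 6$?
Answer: $-116$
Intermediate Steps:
$c{\left(z \right)} = z \left(1 + z\right)$ ($c{\left(z \right)} = \left(z + 1\right) z = \left(1 + z\right) z = z \left(1 + z\right)$)
$\left(c{\left(3 \right)} - 1\right) \left(-10\right) - 6 = \left(3 \left(1 + 3\right) - 1\right) \left(-10\right) - 6 = \left(3 \cdot 4 - 1\right) \left(-10\right) - 6 = \left(12 - 1\right) \left(-10\right) - 6 = 11 \left(-10\right) - 6 = -110 - 6 = -116$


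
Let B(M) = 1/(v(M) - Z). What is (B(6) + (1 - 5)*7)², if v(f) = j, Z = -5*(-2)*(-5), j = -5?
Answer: 1585081/2025 ≈ 782.76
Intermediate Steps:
Z = -50 (Z = 10*(-5) = -50)
v(f) = -5
B(M) = 1/45 (B(M) = 1/(-5 - 1*(-50)) = 1/(-5 + 50) = 1/45)
(B(6) + (1 - 5)*7)² = (1/45 + (1 - 5)*7)² = (1/45 - 4*7)² = (1/45 - 28)² = (-1259/45)² = 1585081/2025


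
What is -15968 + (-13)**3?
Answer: -18165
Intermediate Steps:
-15968 + (-13)**3 = -15968 - 2197 = -18165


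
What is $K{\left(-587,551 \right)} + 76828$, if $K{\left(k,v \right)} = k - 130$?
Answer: $76111$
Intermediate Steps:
$K{\left(k,v \right)} = -130 + k$
$K{\left(-587,551 \right)} + 76828 = \left(-130 - 587\right) + 76828 = -717 + 76828 = 76111$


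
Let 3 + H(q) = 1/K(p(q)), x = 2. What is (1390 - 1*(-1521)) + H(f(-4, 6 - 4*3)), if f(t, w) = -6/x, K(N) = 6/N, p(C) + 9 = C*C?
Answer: 2908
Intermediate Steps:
p(C) = -9 + C**2 (p(C) = -9 + C*C = -9 + C**2)
f(t, w) = -3 (f(t, w) = -6/2 = -6*1/2 = -3)
H(q) = -9/2 + q**2/6 (H(q) = -3 + 1/(6/(-9 + q**2)) = -3 + (-3/2 + q**2/6) = -9/2 + q**2/6)
(1390 - 1*(-1521)) + H(f(-4, 6 - 4*3)) = (1390 - 1*(-1521)) + (-9/2 + (1/6)*(-3)**2) = (1390 + 1521) + (-9/2 + (1/6)*9) = 2911 + (-9/2 + 3/2) = 2911 - 3 = 2908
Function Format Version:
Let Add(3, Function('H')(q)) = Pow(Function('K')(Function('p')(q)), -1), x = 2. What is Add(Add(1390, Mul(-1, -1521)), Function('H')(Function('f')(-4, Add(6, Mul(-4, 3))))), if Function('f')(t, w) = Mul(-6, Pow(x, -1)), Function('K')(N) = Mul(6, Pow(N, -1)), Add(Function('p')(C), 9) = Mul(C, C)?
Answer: 2908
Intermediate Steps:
Function('p')(C) = Add(-9, Pow(C, 2)) (Function('p')(C) = Add(-9, Mul(C, C)) = Add(-9, Pow(C, 2)))
Function('f')(t, w) = -3 (Function('f')(t, w) = Mul(-6, Pow(2, -1)) = Mul(-6, Rational(1, 2)) = -3)
Function('H')(q) = Add(Rational(-9, 2), Mul(Rational(1, 6), Pow(q, 2))) (Function('H')(q) = Add(-3, Pow(Mul(6, Pow(Add(-9, Pow(q, 2)), -1)), -1)) = Add(-3, Add(Rational(-3, 2), Mul(Rational(1, 6), Pow(q, 2)))) = Add(Rational(-9, 2), Mul(Rational(1, 6), Pow(q, 2))))
Add(Add(1390, Mul(-1, -1521)), Function('H')(Function('f')(-4, Add(6, Mul(-4, 3))))) = Add(Add(1390, Mul(-1, -1521)), Add(Rational(-9, 2), Mul(Rational(1, 6), Pow(-3, 2)))) = Add(Add(1390, 1521), Add(Rational(-9, 2), Mul(Rational(1, 6), 9))) = Add(2911, Add(Rational(-9, 2), Rational(3, 2))) = Add(2911, -3) = 2908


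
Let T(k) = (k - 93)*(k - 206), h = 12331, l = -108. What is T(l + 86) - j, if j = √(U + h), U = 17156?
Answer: 26220 - √29487 ≈ 26048.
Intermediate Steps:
T(k) = (-206 + k)*(-93 + k) (T(k) = (-93 + k)*(-206 + k) = (-206 + k)*(-93 + k))
j = √29487 (j = √(17156 + 12331) = √29487 ≈ 171.72)
T(l + 86) - j = (19158 + (-108 + 86)² - 299*(-108 + 86)) - √29487 = (19158 + (-22)² - 299*(-22)) - √29487 = (19158 + 484 + 6578) - √29487 = 26220 - √29487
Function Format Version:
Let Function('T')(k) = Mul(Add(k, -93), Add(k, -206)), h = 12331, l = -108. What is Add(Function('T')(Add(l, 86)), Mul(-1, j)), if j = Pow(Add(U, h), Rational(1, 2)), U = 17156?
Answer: Add(26220, Mul(-1, Pow(29487, Rational(1, 2)))) ≈ 26048.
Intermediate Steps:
Function('T')(k) = Mul(Add(-206, k), Add(-93, k)) (Function('T')(k) = Mul(Add(-93, k), Add(-206, k)) = Mul(Add(-206, k), Add(-93, k)))
j = Pow(29487, Rational(1, 2)) (j = Pow(Add(17156, 12331), Rational(1, 2)) = Pow(29487, Rational(1, 2)) ≈ 171.72)
Add(Function('T')(Add(l, 86)), Mul(-1, j)) = Add(Add(19158, Pow(Add(-108, 86), 2), Mul(-299, Add(-108, 86))), Mul(-1, Pow(29487, Rational(1, 2)))) = Add(Add(19158, Pow(-22, 2), Mul(-299, -22)), Mul(-1, Pow(29487, Rational(1, 2)))) = Add(Add(19158, 484, 6578), Mul(-1, Pow(29487, Rational(1, 2)))) = Add(26220, Mul(-1, Pow(29487, Rational(1, 2))))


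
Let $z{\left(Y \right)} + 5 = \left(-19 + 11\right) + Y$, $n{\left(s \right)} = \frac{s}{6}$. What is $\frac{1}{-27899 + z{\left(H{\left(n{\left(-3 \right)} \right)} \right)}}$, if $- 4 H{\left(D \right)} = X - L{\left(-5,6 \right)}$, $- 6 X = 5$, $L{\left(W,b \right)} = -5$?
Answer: $- \frac{24}{669913} \approx -3.5826 \cdot 10^{-5}$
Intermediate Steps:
$X = - \frac{5}{6}$ ($X = \left(- \frac{1}{6}\right) 5 = - \frac{5}{6} \approx -0.83333$)
$n{\left(s \right)} = \frac{s}{6}$ ($n{\left(s \right)} = s \frac{1}{6} = \frac{s}{6}$)
$H{\left(D \right)} = - \frac{25}{24}$ ($H{\left(D \right)} = - \frac{- \frac{5}{6} - -5}{4} = - \frac{- \frac{5}{6} + 5}{4} = \left(- \frac{1}{4}\right) \frac{25}{6} = - \frac{25}{24}$)
$z{\left(Y \right)} = -13 + Y$ ($z{\left(Y \right)} = -5 + \left(\left(-19 + 11\right) + Y\right) = -5 + \left(-8 + Y\right) = -13 + Y$)
$\frac{1}{-27899 + z{\left(H{\left(n{\left(-3 \right)} \right)} \right)}} = \frac{1}{-27899 - \frac{337}{24}} = \frac{1}{- \frac{669913}{24}} = - \frac{24}{669913}$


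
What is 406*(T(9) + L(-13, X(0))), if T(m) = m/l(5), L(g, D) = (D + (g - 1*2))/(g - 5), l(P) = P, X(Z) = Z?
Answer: 16037/15 ≈ 1069.1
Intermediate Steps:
L(g, D) = (-2 + D + g)/(-5 + g) (L(g, D) = (D + (g - 2))/(-5 + g) = (D + (-2 + g))/(-5 + g) = (-2 + D + g)/(-5 + g))
T(m) = m/5
406*(T(9) + L(-13, X(0))) = 406*((1/5)*9 + (-2 + 0 - 13)/(-5 - 13)) = 406*(9/5 - 15/(-18)) = 406*(9/5 - 1/18*(-15)) = 406*(9/5 + 5/6) = 406*(79/30) = 16037/15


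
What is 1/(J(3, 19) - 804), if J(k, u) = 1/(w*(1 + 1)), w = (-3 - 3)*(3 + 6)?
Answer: -108/86833 ≈ -0.0012438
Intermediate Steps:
w = -54 (w = -6*9 = -54)
J(k, u) = -1/108 (J(k, u) = 1/(-54*(1 + 1)) = 1/(-54*2) = 1/(-108) = -1/108)
1/(J(3, 19) - 804) = 1/(-1/108 - 804) = 1/(-86833/108) = -108/86833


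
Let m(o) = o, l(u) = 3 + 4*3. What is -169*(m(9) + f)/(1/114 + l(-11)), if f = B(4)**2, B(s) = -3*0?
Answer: -173394/1711 ≈ -101.34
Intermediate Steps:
l(u) = 15 (l(u) = 3 + 12 = 15)
B(s) = 0
f = 0 (f = 0**2 = 0)
-169*(m(9) + f)/(1/114 + l(-11)) = -169*(9 + 0)/(1/114 + 15) = -1521/(1/114 + 15) = -1521/1711/114 = -1521*114/1711 = -169*1026/1711 = -173394/1711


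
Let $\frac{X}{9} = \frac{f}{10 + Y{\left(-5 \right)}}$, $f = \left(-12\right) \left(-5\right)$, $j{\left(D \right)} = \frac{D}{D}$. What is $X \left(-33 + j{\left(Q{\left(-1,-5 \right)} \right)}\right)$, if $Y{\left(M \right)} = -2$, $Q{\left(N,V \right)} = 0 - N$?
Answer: $-2160$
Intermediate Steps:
$Q{\left(N,V \right)} = - N$
$j{\left(D \right)} = 1$
$f = 60$
$X = \frac{135}{2}$ ($X = 9 \frac{60}{10 - 2} = 9 \cdot \frac{60}{8} = 9 \cdot 60 \cdot \frac{1}{8} = 9 \cdot \frac{15}{2} = \frac{135}{2} \approx 67.5$)
$X \left(-33 + j{\left(Q{\left(-1,-5 \right)} \right)}\right) = \frac{135 \left(-33 + 1\right)}{2} = \frac{135}{2} \left(-32\right) = -2160$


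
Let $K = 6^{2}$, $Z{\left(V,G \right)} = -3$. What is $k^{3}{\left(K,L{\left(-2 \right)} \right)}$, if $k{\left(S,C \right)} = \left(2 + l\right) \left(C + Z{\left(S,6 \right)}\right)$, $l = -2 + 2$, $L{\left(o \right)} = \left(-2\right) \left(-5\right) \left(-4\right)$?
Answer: $-636056$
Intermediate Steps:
$L{\left(o \right)} = -40$ ($L{\left(o \right)} = 10 \left(-4\right) = -40$)
$K = 36$
$l = 0$
$k{\left(S,C \right)} = -6 + 2 C$ ($k{\left(S,C \right)} = \left(2 + 0\right) \left(C - 3\right) = 2 \left(-3 + C\right) = -6 + 2 C$)
$k^{3}{\left(K,L{\left(-2 \right)} \right)} = \left(-6 + 2 \left(-40\right)\right)^{3} = \left(-6 - 80\right)^{3} = \left(-86\right)^{3} = -636056$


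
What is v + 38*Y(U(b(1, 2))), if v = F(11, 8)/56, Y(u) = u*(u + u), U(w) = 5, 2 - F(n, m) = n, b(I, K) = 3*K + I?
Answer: 106391/56 ≈ 1899.8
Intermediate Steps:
b(I, K) = I + 3*K
F(n, m) = 2 - n
Y(u) = 2*u**2 (Y(u) = u*(2*u) = 2*u**2)
v = -9/56 (v = (2 - 1*11)/56 = (2 - 11)*(1/56) = -9*1/56 = -9/56 ≈ -0.16071)
v + 38*Y(U(b(1, 2))) = -9/56 + 38*(2*5**2) = -9/56 + 38*(2*25) = -9/56 + 38*50 = -9/56 + 1900 = 106391/56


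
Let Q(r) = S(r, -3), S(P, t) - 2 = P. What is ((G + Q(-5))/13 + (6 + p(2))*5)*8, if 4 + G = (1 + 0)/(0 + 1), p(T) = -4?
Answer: 992/13 ≈ 76.308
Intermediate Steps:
S(P, t) = 2 + P
Q(r) = 2 + r
G = -3 (G = -4 + (1 + 0)/(0 + 1) = -4 + 1/1 = -4 + 1*1 = -4 + 1 = -3)
((G + Q(-5))/13 + (6 + p(2))*5)*8 = ((-3 + (2 - 5))/13 + (6 - 4)*5)*8 = ((-3 - 3)*(1/13) + 2*5)*8 = (-6*1/13 + 10)*8 = (-6/13 + 10)*8 = (124/13)*8 = 992/13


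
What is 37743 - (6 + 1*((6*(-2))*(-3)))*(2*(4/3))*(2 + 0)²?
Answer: 37295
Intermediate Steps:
37743 - (6 + 1*((6*(-2))*(-3)))*(2*(4/3))*(2 + 0)² = 37743 - (6 + 1*(-12*(-3)))*(2*(4*(⅓)))*2² = 37743 - (6 + 1*36)*(2*(4/3))*4 = 37743 - (6 + 36)*(8/3)*4 = 37743 - 42*(8/3)*4 = 37743 - 112*4 = 37743 - 1*448 = 37743 - 448 = 37295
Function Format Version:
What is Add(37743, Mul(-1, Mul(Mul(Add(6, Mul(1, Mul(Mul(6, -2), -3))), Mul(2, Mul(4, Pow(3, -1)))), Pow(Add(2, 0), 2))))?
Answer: 37295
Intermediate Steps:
Add(37743, Mul(-1, Mul(Mul(Add(6, Mul(1, Mul(Mul(6, -2), -3))), Mul(2, Mul(4, Pow(3, -1)))), Pow(Add(2, 0), 2)))) = Add(37743, Mul(-1, Mul(Mul(Add(6, Mul(1, Mul(-12, -3))), Mul(2, Mul(4, Rational(1, 3)))), Pow(2, 2)))) = Add(37743, Mul(-1, Mul(Mul(Add(6, Mul(1, 36)), Mul(2, Rational(4, 3))), 4))) = Add(37743, Mul(-1, Mul(Mul(Add(6, 36), Rational(8, 3)), 4))) = Add(37743, Mul(-1, Mul(Mul(42, Rational(8, 3)), 4))) = Add(37743, Mul(-1, Mul(112, 4))) = Add(37743, Mul(-1, 448)) = Add(37743, -448) = 37295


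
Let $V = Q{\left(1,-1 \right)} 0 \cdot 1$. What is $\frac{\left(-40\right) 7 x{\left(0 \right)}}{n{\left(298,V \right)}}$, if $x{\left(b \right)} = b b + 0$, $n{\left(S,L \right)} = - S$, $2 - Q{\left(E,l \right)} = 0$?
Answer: $0$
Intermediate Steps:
$Q{\left(E,l \right)} = 2$ ($Q{\left(E,l \right)} = 2 - 0 = 2 + 0 = 2$)
$V = 0$ ($V = 2 \cdot 0 \cdot 1 = 0 \cdot 1 = 0$)
$x{\left(b \right)} = b^{2}$ ($x{\left(b \right)} = b^{2} + 0 = b^{2}$)
$\frac{\left(-40\right) 7 x{\left(0 \right)}}{n{\left(298,V \right)}} = \frac{\left(-40\right) 7 \cdot 0^{2}}{\left(-1\right) 298} = \frac{\left(-280\right) 0}{-298} = 0 \left(- \frac{1}{298}\right) = 0$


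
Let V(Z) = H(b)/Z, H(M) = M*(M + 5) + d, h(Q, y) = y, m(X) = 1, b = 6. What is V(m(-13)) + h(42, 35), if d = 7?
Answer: 108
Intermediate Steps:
H(M) = 7 + M*(5 + M) (H(M) = M*(M + 5) + 7 = M*(5 + M) + 7 = 7 + M*(5 + M))
V(Z) = 73/Z (V(Z) = (7 + 6² + 5*6)/Z = (7 + 36 + 30)/Z = 73/Z)
V(m(-13)) + h(42, 35) = 73/1 + 35 = 73*1 + 35 = 73 + 35 = 108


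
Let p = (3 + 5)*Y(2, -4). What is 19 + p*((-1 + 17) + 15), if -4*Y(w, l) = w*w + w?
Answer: -353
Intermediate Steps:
Y(w, l) = -w/4 - w**2/4 (Y(w, l) = -(w*w + w)/4 = -(w**2 + w)/4 = -(w + w**2)/4 = -w/4 - w**2/4)
p = -12 (p = (3 + 5)*(-1/4*2*(1 + 2)) = 8*(-1/4*2*3) = 8*(-3/2) = -12)
19 + p*((-1 + 17) + 15) = 19 - 12*((-1 + 17) + 15) = 19 - 12*(16 + 15) = 19 - 12*31 = 19 - 372 = -353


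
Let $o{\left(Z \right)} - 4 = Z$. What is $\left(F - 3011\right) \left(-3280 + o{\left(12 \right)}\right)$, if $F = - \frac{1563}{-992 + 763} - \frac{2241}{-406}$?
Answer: $\frac{454996617504}{46487} \approx 9.7876 \cdot 10^{6}$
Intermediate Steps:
$o{\left(Z \right)} = 4 + Z$
$F = \frac{1147767}{92974}$ ($F = - \frac{1563}{-229} - - \frac{2241}{406} = \left(-1563\right) \left(- \frac{1}{229}\right) + \frac{2241}{406} = \frac{1563}{229} + \frac{2241}{406} = \frac{1147767}{92974} \approx 12.345$)
$\left(F - 3011\right) \left(-3280 + o{\left(12 \right)}\right) = \left(\frac{1147767}{92974} - 3011\right) \left(-3280 + \left(4 + 12\right)\right) = - \frac{278796947 \left(-3280 + 16\right)}{92974} = \left(- \frac{278796947}{92974}\right) \left(-3264\right) = \frac{454996617504}{46487}$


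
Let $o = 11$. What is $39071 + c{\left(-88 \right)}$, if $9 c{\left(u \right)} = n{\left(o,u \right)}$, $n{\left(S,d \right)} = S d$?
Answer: $\frac{350671}{9} \approx 38963.0$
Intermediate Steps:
$c{\left(u \right)} = \frac{11 u}{9}$
$39071 + c{\left(-88 \right)} = 39071 + \frac{11}{9} \left(-88\right) = 39071 - \frac{968}{9} = \frac{350671}{9}$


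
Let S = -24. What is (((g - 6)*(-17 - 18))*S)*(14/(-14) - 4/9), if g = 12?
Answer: -7280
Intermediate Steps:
(((g - 6)*(-17 - 18))*S)*(14/(-14) - 4/9) = (((12 - 6)*(-17 - 18))*(-24))*(14/(-14) - 4/9) = ((6*(-35))*(-24))*(14*(-1/14) - 4*⅑) = (-210*(-24))*(-1 - 4/9) = 5040*(-13/9) = -7280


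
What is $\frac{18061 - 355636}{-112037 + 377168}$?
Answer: $- \frac{112525}{88377} \approx -1.2732$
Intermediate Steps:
$\frac{18061 - 355636}{-112037 + 377168} = - \frac{337575}{265131} = \left(-337575\right) \frac{1}{265131} = - \frac{112525}{88377}$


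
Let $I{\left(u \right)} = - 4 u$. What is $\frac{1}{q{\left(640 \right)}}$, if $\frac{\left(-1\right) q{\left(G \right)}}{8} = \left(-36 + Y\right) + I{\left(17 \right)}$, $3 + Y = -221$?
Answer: $\frac{1}{2624} \approx 0.0003811$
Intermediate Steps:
$Y = -224$ ($Y = -3 - 221 = -224$)
$q{\left(G \right)} = 2624$ ($q{\left(G \right)} = - 8 \left(\left(-36 - 224\right) - 68\right) = - 8 \left(-260 - 68\right) = \left(-8\right) \left(-328\right) = 2624$)
$\frac{1}{q{\left(640 \right)}} = \frac{1}{2624}$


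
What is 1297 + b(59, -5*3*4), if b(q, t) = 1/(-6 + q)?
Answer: 68742/53 ≈ 1297.0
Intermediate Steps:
1297 + b(59, -5*3*4) = 1297 + 1/(-6 + 59) = 1297 + 1/53 = 68742/53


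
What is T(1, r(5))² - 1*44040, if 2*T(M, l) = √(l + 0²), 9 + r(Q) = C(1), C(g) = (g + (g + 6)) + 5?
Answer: -44039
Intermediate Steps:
C(g) = 11 + 2*g (C(g) = (g + (6 + g)) + 5 = (6 + 2*g) + 5 = 11 + 2*g)
r(Q) = 4 (r(Q) = -9 + (11 + 2*1) = -9 + (11 + 2) = -9 + 13 = 4)
T(M, l) = √l/2 (T(M, l) = √(l + 0²)/2 = √(l + 0)/2 = √l/2)
T(1, r(5))² - 1*44040 = (√4/2)² - 1*44040 = ((½)*2)² - 44040 = 1² - 44040 = 1 - 44040 = -44039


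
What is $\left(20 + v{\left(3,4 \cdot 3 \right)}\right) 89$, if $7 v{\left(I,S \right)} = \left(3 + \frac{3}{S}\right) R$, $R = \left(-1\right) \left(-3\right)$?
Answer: $\frac{53311}{28} \approx 1904.0$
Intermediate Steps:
$R = 3$
$v{\left(I,S \right)} = \frac{9}{7} + \frac{9}{7 S}$ ($v{\left(I,S \right)} = \frac{\left(3 + \frac{3}{S}\right) 3}{7} = \frac{9 + \frac{9}{S}}{7} = \frac{9}{7} + \frac{9}{7 S}$)
$\left(20 + v{\left(3,4 \cdot 3 \right)}\right) 89 = \left(20 + \frac{9 \left(1 + 4 \cdot 3\right)}{7 \cdot 4 \cdot 3}\right) 89 = \left(20 + \frac{9 \left(1 + 12\right)}{7 \cdot 12}\right) 89 = \left(20 + \frac{9}{7} \cdot \frac{1}{12} \cdot 13\right) 89 = \left(20 + \frac{39}{28}\right) 89 = \frac{599}{28} \cdot 89 = \frac{53311}{28}$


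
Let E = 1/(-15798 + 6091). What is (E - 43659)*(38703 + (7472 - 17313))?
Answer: -12231655393868/9707 ≈ -1.2601e+9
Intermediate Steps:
E = -1/9707 (E = 1/(-9707) = -1/9707 ≈ -0.00010302)
(E - 43659)*(38703 + (7472 - 17313)) = (-1/9707 - 43659)*(38703 + (7472 - 17313)) = -423797914*(38703 - 9841)/9707 = -423797914/9707*28862 = -12231655393868/9707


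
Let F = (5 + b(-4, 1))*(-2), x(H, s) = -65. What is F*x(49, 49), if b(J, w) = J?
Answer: 130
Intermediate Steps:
F = -2 (F = (5 - 4)*(-2) = 1*(-2) = -2)
F*x(49, 49) = -2*(-65) = 130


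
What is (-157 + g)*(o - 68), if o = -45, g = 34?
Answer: 13899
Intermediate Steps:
(-157 + g)*(o - 68) = (-157 + 34)*(-45 - 68) = -123*(-113) = 13899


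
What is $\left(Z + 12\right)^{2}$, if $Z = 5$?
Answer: $289$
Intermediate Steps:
$\left(Z + 12\right)^{2} = \left(5 + 12\right)^{2} = 17^{2} = 289$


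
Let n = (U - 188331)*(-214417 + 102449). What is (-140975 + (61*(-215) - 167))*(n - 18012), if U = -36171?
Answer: -3877561590930468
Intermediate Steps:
n = 25137039936 (n = (-36171 - 188331)*(-214417 + 102449) = -224502*(-111968) = 25137039936)
(-140975 + (61*(-215) - 167))*(n - 18012) = (-140975 + (61*(-215) - 167))*(25137039936 - 18012) = (-140975 + (-13115 - 167))*25137021924 = (-140975 - 13282)*25137021924 = -154257*25137021924 = -3877561590930468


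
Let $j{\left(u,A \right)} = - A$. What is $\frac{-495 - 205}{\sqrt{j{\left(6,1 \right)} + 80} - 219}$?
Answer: $\frac{76650}{23941} + \frac{350 \sqrt{79}}{23941} \approx 3.3316$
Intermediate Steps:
$\frac{-495 - 205}{\sqrt{j{\left(6,1 \right)} + 80} - 219} = \frac{-495 - 205}{\sqrt{\left(-1\right) 1 + 80} - 219} = - \frac{700}{\sqrt{-1 + 80} - 219} = - \frac{700}{\sqrt{79} - 219} = - \frac{700}{-219 + \sqrt{79}}$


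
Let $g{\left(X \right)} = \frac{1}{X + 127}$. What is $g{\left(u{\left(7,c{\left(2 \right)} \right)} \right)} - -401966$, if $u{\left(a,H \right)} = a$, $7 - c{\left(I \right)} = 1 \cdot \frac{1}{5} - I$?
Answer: $\frac{53863445}{134} \approx 4.0197 \cdot 10^{5}$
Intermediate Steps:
$c{\left(I \right)} = \frac{34}{5} + I$ ($c{\left(I \right)} = 7 - \left(1 \cdot \frac{1}{5} - I\right) = 7 - \left(\frac{1}{5} - I\right) = 7 + \left(- \frac{1}{5} + I\right) = \frac{34}{5} + I$)
$g{\left(X \right)} = \frac{1}{127 + X}$
$g{\left(u{\left(7,c{\left(2 \right)} \right)} \right)} - -401966 = \frac{1}{127 + 7} - -401966 = \frac{1}{134} + 401966 = \frac{53863445}{134}$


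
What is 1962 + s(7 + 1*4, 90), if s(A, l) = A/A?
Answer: 1963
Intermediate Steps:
s(A, l) = 1
1962 + s(7 + 1*4, 90) = 1962 + 1 = 1963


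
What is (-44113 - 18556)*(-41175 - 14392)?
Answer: 3482328323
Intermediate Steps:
(-44113 - 18556)*(-41175 - 14392) = -62669*(-55567) = 3482328323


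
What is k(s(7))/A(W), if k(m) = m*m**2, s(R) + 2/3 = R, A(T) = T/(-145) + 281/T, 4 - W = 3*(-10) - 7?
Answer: 2146145/55512 ≈ 38.661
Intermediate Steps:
W = 41 (W = 4 - (3*(-10) - 7) = 4 - (-30 - 7) = 4 - 1*(-37) = 4 + 37 = 41)
A(T) = 281/T - T/145 (A(T) = T*(-1/145) + 281/T = -T/145 + 281/T = 281/T - T/145)
s(R) = -2/3 + R
k(m) = m**3
k(s(7))/A(W) = (-2/3 + 7)**3/(281/41 - 1/145*41) = (19/3)**3/(281*(1/41) - 41/145) = 6859/(27*(281/41 - 41/145)) = 6859/(27*(39064/5945)) = (6859/27)*(5945/39064) = 2146145/55512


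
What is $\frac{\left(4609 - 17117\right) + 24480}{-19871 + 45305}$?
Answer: $\frac{5986}{12717} \approx 0.47071$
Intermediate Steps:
$\frac{\left(4609 - 17117\right) + 24480}{-19871 + 45305} = \frac{\left(4609 - 17117\right) + 24480}{25434} = \left(-12508 + 24480\right) \frac{1}{25434} = 11972 \cdot \frac{1}{25434} = \frac{5986}{12717}$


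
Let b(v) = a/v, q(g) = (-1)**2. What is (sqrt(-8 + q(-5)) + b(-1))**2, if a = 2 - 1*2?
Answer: -7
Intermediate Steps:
q(g) = 1
a = 0 (a = 2 - 2 = 0)
b(v) = 0 (b(v) = 0/v = 0)
(sqrt(-8 + q(-5)) + b(-1))**2 = (sqrt(-8 + 1) + 0)**2 = (sqrt(-7) + 0)**2 = (I*sqrt(7) + 0)**2 = (I*sqrt(7))**2 = -7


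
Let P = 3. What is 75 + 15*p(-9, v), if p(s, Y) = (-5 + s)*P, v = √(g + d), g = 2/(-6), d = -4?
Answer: -555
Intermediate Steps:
g = -⅓ (g = 2*(-⅙) = -⅓ ≈ -0.33333)
v = I*√39/3 (v = √(-⅓ - 4) = √(-13/3) = I*√39/3 ≈ 2.0817*I)
p(s, Y) = -15 + 3*s (p(s, Y) = (-5 + s)*3 = -15 + 3*s)
75 + 15*p(-9, v) = 75 + 15*(-15 + 3*(-9)) = 75 + 15*(-15 - 27) = 75 + 15*(-42) = 75 - 630 = -555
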